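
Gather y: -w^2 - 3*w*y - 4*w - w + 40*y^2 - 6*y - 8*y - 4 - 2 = -w^2 - 5*w + 40*y^2 + y*(-3*w - 14) - 6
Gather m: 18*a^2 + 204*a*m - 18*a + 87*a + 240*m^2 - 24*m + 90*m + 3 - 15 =18*a^2 + 69*a + 240*m^2 + m*(204*a + 66) - 12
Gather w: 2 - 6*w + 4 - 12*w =6 - 18*w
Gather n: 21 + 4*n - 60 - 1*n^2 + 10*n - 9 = -n^2 + 14*n - 48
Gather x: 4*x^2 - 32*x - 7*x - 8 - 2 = 4*x^2 - 39*x - 10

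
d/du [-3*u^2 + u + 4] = 1 - 6*u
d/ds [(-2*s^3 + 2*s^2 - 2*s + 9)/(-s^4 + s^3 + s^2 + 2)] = (s*(-4*s^2 + 3*s + 2)*(2*s^3 - 2*s^2 + 2*s - 9) + 2*(-3*s^2 + 2*s - 1)*(-s^4 + s^3 + s^2 + 2))/(-s^4 + s^3 + s^2 + 2)^2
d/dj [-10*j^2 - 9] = -20*j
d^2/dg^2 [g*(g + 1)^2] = 6*g + 4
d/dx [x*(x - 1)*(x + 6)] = 3*x^2 + 10*x - 6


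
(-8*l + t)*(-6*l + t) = 48*l^2 - 14*l*t + t^2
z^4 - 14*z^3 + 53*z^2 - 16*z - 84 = (z - 7)*(z - 6)*(z - 2)*(z + 1)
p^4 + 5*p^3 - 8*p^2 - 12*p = p*(p - 2)*(p + 1)*(p + 6)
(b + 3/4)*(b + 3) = b^2 + 15*b/4 + 9/4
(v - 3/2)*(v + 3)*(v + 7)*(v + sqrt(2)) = v^4 + sqrt(2)*v^3 + 17*v^3/2 + 6*v^2 + 17*sqrt(2)*v^2/2 - 63*v/2 + 6*sqrt(2)*v - 63*sqrt(2)/2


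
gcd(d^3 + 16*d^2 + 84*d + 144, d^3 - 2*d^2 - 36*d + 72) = d + 6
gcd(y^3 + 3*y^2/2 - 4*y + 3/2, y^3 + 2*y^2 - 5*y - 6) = y + 3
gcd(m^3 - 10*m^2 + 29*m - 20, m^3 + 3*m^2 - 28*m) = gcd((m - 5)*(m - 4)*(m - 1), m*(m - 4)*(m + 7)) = m - 4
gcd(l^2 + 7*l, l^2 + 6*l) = l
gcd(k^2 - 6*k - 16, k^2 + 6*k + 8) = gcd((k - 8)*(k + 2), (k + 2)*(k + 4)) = k + 2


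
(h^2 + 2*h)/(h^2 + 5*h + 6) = h/(h + 3)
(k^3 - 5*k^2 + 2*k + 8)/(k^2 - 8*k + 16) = (k^2 - k - 2)/(k - 4)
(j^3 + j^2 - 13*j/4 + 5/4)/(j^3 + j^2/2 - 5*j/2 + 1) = (j + 5/2)/(j + 2)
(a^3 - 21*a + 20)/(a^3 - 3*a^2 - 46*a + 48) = (a^2 + a - 20)/(a^2 - 2*a - 48)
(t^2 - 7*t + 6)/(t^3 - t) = (t - 6)/(t*(t + 1))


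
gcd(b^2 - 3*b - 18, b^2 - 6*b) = b - 6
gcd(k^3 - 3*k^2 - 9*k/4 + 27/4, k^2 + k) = 1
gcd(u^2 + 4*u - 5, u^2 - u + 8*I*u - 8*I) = u - 1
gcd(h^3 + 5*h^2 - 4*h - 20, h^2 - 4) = h^2 - 4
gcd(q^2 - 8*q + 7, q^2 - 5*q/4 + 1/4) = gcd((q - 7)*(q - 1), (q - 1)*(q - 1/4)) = q - 1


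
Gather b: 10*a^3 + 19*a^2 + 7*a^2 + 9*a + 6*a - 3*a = 10*a^3 + 26*a^2 + 12*a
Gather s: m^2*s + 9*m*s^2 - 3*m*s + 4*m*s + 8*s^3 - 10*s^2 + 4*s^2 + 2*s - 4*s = 8*s^3 + s^2*(9*m - 6) + s*(m^2 + m - 2)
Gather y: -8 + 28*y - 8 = 28*y - 16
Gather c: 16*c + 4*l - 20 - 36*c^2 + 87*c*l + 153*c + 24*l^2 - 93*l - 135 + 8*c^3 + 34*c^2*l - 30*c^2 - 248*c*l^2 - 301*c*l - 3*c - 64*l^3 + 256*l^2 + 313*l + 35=8*c^3 + c^2*(34*l - 66) + c*(-248*l^2 - 214*l + 166) - 64*l^3 + 280*l^2 + 224*l - 120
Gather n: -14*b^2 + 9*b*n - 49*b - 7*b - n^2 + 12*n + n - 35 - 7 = -14*b^2 - 56*b - n^2 + n*(9*b + 13) - 42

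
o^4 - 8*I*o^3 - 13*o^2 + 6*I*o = o*(o - 6*I)*(o - I)^2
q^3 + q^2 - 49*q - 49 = (q - 7)*(q + 1)*(q + 7)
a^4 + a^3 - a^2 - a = a*(a - 1)*(a + 1)^2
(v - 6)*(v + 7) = v^2 + v - 42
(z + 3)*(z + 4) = z^2 + 7*z + 12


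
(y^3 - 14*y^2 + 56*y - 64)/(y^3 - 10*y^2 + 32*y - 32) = (y - 8)/(y - 4)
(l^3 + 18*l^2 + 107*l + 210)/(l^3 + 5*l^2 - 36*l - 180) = (l + 7)/(l - 6)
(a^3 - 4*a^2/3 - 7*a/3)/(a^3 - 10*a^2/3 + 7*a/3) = (a + 1)/(a - 1)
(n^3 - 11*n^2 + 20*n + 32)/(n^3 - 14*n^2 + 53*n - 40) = (n^2 - 3*n - 4)/(n^2 - 6*n + 5)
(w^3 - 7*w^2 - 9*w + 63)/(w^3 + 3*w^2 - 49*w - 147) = (w - 3)/(w + 7)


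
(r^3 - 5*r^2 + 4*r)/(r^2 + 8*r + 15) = r*(r^2 - 5*r + 4)/(r^2 + 8*r + 15)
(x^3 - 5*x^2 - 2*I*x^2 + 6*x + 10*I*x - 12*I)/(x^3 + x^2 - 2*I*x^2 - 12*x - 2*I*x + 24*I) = (x - 2)/(x + 4)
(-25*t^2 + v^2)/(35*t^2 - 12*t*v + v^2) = (-5*t - v)/(7*t - v)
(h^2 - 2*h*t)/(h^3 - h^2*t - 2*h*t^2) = 1/(h + t)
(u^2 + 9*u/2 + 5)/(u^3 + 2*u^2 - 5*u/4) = 2*(u + 2)/(u*(2*u - 1))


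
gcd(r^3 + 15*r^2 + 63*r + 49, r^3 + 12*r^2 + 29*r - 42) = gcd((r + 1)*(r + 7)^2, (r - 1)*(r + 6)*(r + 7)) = r + 7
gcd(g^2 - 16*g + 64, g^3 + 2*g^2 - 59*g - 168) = g - 8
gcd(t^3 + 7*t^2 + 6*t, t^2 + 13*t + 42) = t + 6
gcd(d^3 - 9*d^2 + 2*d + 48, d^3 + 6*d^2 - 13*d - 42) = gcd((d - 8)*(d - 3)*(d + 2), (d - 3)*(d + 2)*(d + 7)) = d^2 - d - 6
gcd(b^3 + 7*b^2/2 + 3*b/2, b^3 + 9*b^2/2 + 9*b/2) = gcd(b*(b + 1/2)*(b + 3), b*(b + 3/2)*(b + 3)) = b^2 + 3*b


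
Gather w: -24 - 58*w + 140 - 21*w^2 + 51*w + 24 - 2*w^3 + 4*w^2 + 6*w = -2*w^3 - 17*w^2 - w + 140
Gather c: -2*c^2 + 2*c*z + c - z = -2*c^2 + c*(2*z + 1) - z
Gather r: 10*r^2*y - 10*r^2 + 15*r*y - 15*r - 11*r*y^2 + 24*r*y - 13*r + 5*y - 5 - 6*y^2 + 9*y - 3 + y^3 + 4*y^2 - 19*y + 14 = r^2*(10*y - 10) + r*(-11*y^2 + 39*y - 28) + y^3 - 2*y^2 - 5*y + 6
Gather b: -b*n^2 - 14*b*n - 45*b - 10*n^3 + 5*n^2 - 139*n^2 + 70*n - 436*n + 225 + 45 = b*(-n^2 - 14*n - 45) - 10*n^3 - 134*n^2 - 366*n + 270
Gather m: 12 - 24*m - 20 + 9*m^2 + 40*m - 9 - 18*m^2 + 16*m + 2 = -9*m^2 + 32*m - 15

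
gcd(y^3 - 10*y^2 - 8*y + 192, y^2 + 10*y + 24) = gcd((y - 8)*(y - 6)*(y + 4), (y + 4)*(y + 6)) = y + 4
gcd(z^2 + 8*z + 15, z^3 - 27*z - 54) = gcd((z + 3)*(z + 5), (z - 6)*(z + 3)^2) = z + 3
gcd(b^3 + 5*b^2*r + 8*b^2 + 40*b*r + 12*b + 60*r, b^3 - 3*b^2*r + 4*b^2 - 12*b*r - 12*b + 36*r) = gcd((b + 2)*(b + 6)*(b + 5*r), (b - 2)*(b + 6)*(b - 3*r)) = b + 6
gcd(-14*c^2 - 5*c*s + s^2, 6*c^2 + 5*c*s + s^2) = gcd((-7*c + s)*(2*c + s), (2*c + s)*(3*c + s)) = 2*c + s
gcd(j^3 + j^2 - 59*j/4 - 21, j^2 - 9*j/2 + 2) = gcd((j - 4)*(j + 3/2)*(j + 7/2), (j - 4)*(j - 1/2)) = j - 4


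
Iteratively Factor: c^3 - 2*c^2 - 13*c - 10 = (c + 1)*(c^2 - 3*c - 10) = (c - 5)*(c + 1)*(c + 2)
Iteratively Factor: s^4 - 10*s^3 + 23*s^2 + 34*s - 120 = (s + 2)*(s^3 - 12*s^2 + 47*s - 60) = (s - 3)*(s + 2)*(s^2 - 9*s + 20) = (s - 4)*(s - 3)*(s + 2)*(s - 5)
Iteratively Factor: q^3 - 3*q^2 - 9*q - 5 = (q - 5)*(q^2 + 2*q + 1) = (q - 5)*(q + 1)*(q + 1)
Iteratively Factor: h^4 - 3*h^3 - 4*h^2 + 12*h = (h - 3)*(h^3 - 4*h) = h*(h - 3)*(h^2 - 4) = h*(h - 3)*(h - 2)*(h + 2)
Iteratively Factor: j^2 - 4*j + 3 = (j - 3)*(j - 1)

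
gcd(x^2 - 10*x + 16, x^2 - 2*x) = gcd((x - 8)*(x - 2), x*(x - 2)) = x - 2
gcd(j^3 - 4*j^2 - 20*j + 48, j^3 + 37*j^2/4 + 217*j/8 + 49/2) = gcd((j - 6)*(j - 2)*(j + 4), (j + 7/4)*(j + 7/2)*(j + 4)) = j + 4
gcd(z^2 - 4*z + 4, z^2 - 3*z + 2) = z - 2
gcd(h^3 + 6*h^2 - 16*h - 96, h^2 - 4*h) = h - 4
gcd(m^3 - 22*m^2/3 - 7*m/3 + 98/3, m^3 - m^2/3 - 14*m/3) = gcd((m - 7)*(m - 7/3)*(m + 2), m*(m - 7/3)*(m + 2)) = m^2 - m/3 - 14/3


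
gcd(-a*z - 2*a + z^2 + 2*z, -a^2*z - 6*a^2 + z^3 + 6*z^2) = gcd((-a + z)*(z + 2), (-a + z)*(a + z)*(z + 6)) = -a + z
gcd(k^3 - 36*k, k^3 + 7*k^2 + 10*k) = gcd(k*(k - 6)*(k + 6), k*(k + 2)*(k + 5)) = k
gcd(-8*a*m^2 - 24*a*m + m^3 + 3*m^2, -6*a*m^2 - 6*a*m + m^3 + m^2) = m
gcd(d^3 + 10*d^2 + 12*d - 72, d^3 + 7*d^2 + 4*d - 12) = d + 6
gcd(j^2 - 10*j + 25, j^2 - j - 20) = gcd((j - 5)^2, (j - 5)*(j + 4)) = j - 5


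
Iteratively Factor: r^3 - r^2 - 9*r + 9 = (r + 3)*(r^2 - 4*r + 3) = (r - 1)*(r + 3)*(r - 3)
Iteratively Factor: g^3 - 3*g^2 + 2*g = (g - 2)*(g^2 - g) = g*(g - 2)*(g - 1)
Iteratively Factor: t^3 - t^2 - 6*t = (t - 3)*(t^2 + 2*t) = t*(t - 3)*(t + 2)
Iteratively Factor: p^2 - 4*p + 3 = (p - 3)*(p - 1)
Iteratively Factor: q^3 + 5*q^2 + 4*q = (q)*(q^2 + 5*q + 4) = q*(q + 4)*(q + 1)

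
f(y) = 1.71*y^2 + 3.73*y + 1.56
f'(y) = 3.42*y + 3.73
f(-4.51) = 19.52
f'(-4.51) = -11.69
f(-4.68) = 21.56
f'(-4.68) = -12.28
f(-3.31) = 7.95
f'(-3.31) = -7.59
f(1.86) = 14.41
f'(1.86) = 10.09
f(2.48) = 21.33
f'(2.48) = 12.21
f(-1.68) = 0.12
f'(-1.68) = -2.02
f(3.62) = 37.47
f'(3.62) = 16.11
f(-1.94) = 0.76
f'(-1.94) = -2.90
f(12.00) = 292.56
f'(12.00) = 44.77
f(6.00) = 85.50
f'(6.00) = 24.25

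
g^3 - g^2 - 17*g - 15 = (g - 5)*(g + 1)*(g + 3)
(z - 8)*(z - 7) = z^2 - 15*z + 56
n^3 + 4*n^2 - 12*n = n*(n - 2)*(n + 6)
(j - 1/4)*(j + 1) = j^2 + 3*j/4 - 1/4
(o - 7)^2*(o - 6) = o^3 - 20*o^2 + 133*o - 294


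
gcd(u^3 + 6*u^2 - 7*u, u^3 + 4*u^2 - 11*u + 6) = u - 1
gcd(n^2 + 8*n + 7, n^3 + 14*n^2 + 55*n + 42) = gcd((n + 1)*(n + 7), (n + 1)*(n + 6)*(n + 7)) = n^2 + 8*n + 7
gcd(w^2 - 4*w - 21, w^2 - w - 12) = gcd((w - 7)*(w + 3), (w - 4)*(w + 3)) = w + 3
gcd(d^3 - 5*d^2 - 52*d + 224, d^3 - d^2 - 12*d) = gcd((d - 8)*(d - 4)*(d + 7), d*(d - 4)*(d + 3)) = d - 4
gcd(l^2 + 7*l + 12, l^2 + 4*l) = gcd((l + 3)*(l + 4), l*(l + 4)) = l + 4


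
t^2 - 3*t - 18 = (t - 6)*(t + 3)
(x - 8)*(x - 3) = x^2 - 11*x + 24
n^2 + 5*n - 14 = (n - 2)*(n + 7)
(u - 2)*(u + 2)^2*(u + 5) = u^4 + 7*u^3 + 6*u^2 - 28*u - 40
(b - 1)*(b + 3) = b^2 + 2*b - 3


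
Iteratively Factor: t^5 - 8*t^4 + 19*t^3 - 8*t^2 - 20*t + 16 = (t - 1)*(t^4 - 7*t^3 + 12*t^2 + 4*t - 16) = (t - 1)*(t + 1)*(t^3 - 8*t^2 + 20*t - 16) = (t - 4)*(t - 1)*(t + 1)*(t^2 - 4*t + 4) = (t - 4)*(t - 2)*(t - 1)*(t + 1)*(t - 2)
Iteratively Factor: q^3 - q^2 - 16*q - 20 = (q - 5)*(q^2 + 4*q + 4) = (q - 5)*(q + 2)*(q + 2)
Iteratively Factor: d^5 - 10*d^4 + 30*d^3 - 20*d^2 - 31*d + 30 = (d - 1)*(d^4 - 9*d^3 + 21*d^2 + d - 30) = (d - 1)*(d + 1)*(d^3 - 10*d^2 + 31*d - 30) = (d - 2)*(d - 1)*(d + 1)*(d^2 - 8*d + 15) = (d - 3)*(d - 2)*(d - 1)*(d + 1)*(d - 5)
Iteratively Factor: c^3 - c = (c + 1)*(c^2 - c) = c*(c + 1)*(c - 1)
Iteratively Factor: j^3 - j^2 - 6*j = (j - 3)*(j^2 + 2*j) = j*(j - 3)*(j + 2)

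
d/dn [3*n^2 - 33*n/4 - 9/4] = 6*n - 33/4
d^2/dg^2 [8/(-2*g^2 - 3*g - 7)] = 16*(4*g^2 + 6*g - (4*g + 3)^2 + 14)/(2*g^2 + 3*g + 7)^3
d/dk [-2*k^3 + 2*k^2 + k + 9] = -6*k^2 + 4*k + 1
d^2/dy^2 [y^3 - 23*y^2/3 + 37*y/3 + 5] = 6*y - 46/3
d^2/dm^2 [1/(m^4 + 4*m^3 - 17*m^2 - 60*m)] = 2*(m*(-6*m^2 - 12*m + 17)*(m^3 + 4*m^2 - 17*m - 60) + 4*(2*m^3 + 6*m^2 - 17*m - 30)^2)/(m^3*(m^3 + 4*m^2 - 17*m - 60)^3)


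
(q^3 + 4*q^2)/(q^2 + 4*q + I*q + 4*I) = q^2/(q + I)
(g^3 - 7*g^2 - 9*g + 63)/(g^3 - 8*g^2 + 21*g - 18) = (g^2 - 4*g - 21)/(g^2 - 5*g + 6)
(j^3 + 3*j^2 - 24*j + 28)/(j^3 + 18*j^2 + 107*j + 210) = (j^2 - 4*j + 4)/(j^2 + 11*j + 30)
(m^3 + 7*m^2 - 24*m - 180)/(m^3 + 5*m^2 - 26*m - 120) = (m + 6)/(m + 4)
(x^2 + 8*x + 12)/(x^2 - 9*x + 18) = (x^2 + 8*x + 12)/(x^2 - 9*x + 18)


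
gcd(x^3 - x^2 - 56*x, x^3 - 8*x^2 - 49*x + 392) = x^2 - x - 56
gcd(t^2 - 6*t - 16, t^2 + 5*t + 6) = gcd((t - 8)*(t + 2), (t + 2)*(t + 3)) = t + 2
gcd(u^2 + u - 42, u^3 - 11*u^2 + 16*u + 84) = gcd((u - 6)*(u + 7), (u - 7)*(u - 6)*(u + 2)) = u - 6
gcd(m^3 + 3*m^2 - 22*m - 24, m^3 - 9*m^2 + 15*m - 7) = 1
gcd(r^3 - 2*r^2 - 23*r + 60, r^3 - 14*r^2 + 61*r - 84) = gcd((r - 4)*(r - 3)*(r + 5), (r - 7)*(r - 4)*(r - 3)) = r^2 - 7*r + 12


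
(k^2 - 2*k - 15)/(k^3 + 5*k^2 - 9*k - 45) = (k - 5)/(k^2 + 2*k - 15)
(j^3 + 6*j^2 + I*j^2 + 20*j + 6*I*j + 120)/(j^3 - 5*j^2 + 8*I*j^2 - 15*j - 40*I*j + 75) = (j^2 + j*(6 - 4*I) - 24*I)/(j^2 + j*(-5 + 3*I) - 15*I)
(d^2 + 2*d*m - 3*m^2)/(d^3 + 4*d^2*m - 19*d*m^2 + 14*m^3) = (d + 3*m)/(d^2 + 5*d*m - 14*m^2)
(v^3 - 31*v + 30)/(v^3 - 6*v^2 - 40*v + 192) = (v^2 - 6*v + 5)/(v^2 - 12*v + 32)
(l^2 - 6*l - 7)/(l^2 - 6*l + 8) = (l^2 - 6*l - 7)/(l^2 - 6*l + 8)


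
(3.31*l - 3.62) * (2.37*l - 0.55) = 7.8447*l^2 - 10.3999*l + 1.991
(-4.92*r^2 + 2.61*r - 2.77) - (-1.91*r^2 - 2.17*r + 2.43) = -3.01*r^2 + 4.78*r - 5.2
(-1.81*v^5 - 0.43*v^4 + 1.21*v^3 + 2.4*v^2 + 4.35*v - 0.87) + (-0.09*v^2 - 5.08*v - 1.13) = -1.81*v^5 - 0.43*v^4 + 1.21*v^3 + 2.31*v^2 - 0.73*v - 2.0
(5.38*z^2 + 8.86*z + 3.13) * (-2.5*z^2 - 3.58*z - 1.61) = -13.45*z^4 - 41.4104*z^3 - 48.2056*z^2 - 25.47*z - 5.0393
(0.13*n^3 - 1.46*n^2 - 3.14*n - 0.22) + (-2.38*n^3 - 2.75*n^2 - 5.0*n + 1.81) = -2.25*n^3 - 4.21*n^2 - 8.14*n + 1.59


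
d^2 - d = d*(d - 1)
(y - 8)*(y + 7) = y^2 - y - 56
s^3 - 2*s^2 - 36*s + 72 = (s - 6)*(s - 2)*(s + 6)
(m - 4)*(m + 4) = m^2 - 16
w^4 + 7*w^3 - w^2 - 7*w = w*(w - 1)*(w + 1)*(w + 7)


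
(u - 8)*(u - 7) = u^2 - 15*u + 56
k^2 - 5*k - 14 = (k - 7)*(k + 2)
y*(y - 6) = y^2 - 6*y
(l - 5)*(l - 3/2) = l^2 - 13*l/2 + 15/2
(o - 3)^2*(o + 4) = o^3 - 2*o^2 - 15*o + 36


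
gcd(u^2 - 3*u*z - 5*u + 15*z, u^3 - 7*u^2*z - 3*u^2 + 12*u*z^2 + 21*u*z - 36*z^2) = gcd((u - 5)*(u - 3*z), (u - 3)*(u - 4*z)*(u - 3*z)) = -u + 3*z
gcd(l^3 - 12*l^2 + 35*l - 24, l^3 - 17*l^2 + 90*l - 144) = l^2 - 11*l + 24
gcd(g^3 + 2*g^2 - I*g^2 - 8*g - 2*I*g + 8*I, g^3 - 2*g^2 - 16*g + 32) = g^2 + 2*g - 8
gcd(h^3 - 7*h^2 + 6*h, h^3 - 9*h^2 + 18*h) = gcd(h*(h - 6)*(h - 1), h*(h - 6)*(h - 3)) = h^2 - 6*h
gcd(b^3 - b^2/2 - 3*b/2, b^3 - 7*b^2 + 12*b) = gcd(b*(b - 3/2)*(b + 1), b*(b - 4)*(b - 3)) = b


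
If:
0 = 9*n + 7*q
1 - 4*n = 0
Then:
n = 1/4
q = -9/28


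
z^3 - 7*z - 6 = (z - 3)*(z + 1)*(z + 2)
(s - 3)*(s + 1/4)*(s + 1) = s^3 - 7*s^2/4 - 7*s/2 - 3/4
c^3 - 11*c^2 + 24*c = c*(c - 8)*(c - 3)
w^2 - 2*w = w*(w - 2)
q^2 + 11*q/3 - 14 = (q - 7/3)*(q + 6)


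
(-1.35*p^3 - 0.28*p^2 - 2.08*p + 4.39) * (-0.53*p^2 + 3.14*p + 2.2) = 0.7155*p^5 - 4.0906*p^4 - 2.7468*p^3 - 9.4739*p^2 + 9.2086*p + 9.658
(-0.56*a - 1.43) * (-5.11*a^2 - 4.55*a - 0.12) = 2.8616*a^3 + 9.8553*a^2 + 6.5737*a + 0.1716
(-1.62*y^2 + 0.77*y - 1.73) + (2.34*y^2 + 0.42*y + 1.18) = 0.72*y^2 + 1.19*y - 0.55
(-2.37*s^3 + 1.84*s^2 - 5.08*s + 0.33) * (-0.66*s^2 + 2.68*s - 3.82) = 1.5642*s^5 - 7.566*s^4 + 17.3374*s^3 - 20.861*s^2 + 20.29*s - 1.2606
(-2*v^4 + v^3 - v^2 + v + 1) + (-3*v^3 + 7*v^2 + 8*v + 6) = -2*v^4 - 2*v^3 + 6*v^2 + 9*v + 7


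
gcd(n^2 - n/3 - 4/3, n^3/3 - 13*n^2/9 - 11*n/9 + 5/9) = n + 1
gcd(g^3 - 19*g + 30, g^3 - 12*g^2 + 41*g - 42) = g^2 - 5*g + 6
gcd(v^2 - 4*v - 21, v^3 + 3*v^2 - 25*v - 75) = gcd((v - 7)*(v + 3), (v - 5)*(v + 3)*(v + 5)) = v + 3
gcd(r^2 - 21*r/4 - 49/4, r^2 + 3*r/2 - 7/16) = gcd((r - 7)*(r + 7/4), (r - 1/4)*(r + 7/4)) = r + 7/4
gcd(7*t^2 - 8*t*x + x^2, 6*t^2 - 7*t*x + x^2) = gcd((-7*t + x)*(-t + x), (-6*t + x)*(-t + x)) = -t + x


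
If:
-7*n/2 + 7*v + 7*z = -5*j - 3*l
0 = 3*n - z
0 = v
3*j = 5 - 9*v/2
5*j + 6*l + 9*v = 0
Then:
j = 5/3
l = -25/18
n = -5/21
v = 0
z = -5/7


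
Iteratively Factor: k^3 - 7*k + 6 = (k - 1)*(k^2 + k - 6) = (k - 1)*(k + 3)*(k - 2)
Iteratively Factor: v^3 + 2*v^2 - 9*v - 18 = (v - 3)*(v^2 + 5*v + 6) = (v - 3)*(v + 3)*(v + 2)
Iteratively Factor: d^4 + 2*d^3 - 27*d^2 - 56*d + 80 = (d + 4)*(d^3 - 2*d^2 - 19*d + 20) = (d - 5)*(d + 4)*(d^2 + 3*d - 4) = (d - 5)*(d + 4)^2*(d - 1)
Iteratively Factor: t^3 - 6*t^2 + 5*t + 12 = (t - 4)*(t^2 - 2*t - 3) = (t - 4)*(t - 3)*(t + 1)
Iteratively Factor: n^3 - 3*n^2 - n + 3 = (n - 3)*(n^2 - 1) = (n - 3)*(n - 1)*(n + 1)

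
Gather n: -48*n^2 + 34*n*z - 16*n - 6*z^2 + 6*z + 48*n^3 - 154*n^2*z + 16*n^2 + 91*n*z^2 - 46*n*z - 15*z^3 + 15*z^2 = 48*n^3 + n^2*(-154*z - 32) + n*(91*z^2 - 12*z - 16) - 15*z^3 + 9*z^2 + 6*z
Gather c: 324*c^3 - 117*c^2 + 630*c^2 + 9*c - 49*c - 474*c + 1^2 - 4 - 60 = 324*c^3 + 513*c^2 - 514*c - 63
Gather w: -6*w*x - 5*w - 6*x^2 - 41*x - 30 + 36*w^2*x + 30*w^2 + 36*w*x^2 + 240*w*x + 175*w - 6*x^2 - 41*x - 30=w^2*(36*x + 30) + w*(36*x^2 + 234*x + 170) - 12*x^2 - 82*x - 60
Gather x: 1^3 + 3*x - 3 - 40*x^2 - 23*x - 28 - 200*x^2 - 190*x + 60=-240*x^2 - 210*x + 30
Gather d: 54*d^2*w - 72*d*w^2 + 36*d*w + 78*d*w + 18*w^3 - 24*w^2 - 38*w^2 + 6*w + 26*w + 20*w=54*d^2*w + d*(-72*w^2 + 114*w) + 18*w^3 - 62*w^2 + 52*w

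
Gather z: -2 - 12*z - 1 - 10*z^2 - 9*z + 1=-10*z^2 - 21*z - 2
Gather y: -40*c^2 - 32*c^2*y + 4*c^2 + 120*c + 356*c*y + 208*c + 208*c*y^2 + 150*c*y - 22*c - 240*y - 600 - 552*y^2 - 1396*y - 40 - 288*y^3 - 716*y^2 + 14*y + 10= -36*c^2 + 306*c - 288*y^3 + y^2*(208*c - 1268) + y*(-32*c^2 + 506*c - 1622) - 630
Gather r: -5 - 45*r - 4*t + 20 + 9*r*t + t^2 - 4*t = r*(9*t - 45) + t^2 - 8*t + 15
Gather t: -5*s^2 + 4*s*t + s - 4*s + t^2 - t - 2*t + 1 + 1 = -5*s^2 - 3*s + t^2 + t*(4*s - 3) + 2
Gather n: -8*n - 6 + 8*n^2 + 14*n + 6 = 8*n^2 + 6*n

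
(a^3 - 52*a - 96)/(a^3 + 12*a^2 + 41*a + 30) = (a^2 - 6*a - 16)/(a^2 + 6*a + 5)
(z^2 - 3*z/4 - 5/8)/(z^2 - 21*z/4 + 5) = (z + 1/2)/(z - 4)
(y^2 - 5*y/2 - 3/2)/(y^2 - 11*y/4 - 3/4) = 2*(2*y + 1)/(4*y + 1)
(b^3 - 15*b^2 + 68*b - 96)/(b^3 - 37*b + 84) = (b - 8)/(b + 7)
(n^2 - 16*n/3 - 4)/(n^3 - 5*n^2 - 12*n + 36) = (n + 2/3)/(n^2 + n - 6)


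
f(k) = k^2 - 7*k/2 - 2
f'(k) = 2*k - 7/2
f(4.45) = 2.23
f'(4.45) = 5.40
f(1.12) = -4.67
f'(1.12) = -1.26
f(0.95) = -4.42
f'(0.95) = -1.60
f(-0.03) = -1.89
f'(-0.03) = -3.56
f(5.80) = 11.34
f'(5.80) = 8.10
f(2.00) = -5.00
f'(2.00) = 0.50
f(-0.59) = 0.41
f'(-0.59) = -4.68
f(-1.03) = 2.67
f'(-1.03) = -5.56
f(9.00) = 47.50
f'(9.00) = 14.50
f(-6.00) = 55.00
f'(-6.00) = -15.50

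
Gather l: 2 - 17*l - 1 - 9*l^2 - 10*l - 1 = -9*l^2 - 27*l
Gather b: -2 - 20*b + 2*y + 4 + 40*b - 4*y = 20*b - 2*y + 2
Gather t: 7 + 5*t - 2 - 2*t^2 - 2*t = -2*t^2 + 3*t + 5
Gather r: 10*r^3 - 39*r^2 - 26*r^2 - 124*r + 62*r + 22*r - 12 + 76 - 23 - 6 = 10*r^3 - 65*r^2 - 40*r + 35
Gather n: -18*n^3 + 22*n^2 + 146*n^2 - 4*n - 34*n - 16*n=-18*n^3 + 168*n^2 - 54*n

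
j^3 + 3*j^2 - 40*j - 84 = (j - 6)*(j + 2)*(j + 7)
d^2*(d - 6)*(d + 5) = d^4 - d^3 - 30*d^2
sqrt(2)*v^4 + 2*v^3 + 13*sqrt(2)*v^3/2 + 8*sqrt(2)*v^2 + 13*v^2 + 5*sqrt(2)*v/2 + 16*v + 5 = (v + 1)*(v + 5)*(v + sqrt(2))*(sqrt(2)*v + sqrt(2)/2)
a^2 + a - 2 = (a - 1)*(a + 2)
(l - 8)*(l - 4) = l^2 - 12*l + 32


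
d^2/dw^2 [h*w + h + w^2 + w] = 2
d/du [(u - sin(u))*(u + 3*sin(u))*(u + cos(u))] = -(u - sin(u))*(u + 3*sin(u))*(sin(u) - 1) + (u - sin(u))*(u + cos(u))*(3*cos(u) + 1) - (u + 3*sin(u))*(u + cos(u))*(cos(u) - 1)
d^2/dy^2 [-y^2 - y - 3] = -2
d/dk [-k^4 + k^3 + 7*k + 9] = -4*k^3 + 3*k^2 + 7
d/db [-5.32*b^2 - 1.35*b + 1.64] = -10.64*b - 1.35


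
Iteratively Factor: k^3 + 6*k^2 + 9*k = (k)*(k^2 + 6*k + 9) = k*(k + 3)*(k + 3)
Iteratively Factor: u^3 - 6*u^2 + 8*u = (u - 4)*(u^2 - 2*u) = u*(u - 4)*(u - 2)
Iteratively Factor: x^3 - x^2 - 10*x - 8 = (x + 1)*(x^2 - 2*x - 8) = (x + 1)*(x + 2)*(x - 4)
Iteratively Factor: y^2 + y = (y)*(y + 1)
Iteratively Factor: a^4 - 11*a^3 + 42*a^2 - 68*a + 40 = (a - 2)*(a^3 - 9*a^2 + 24*a - 20) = (a - 2)^2*(a^2 - 7*a + 10) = (a - 5)*(a - 2)^2*(a - 2)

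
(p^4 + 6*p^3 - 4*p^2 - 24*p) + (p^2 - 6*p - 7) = p^4 + 6*p^3 - 3*p^2 - 30*p - 7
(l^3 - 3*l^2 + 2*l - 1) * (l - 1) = l^4 - 4*l^3 + 5*l^2 - 3*l + 1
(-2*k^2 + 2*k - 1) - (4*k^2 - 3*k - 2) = -6*k^2 + 5*k + 1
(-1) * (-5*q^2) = 5*q^2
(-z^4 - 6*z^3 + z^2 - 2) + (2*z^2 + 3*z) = -z^4 - 6*z^3 + 3*z^2 + 3*z - 2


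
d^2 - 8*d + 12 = (d - 6)*(d - 2)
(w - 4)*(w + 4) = w^2 - 16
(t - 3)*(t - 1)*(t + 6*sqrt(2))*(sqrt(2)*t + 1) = sqrt(2)*t^4 - 4*sqrt(2)*t^3 + 13*t^3 - 52*t^2 + 9*sqrt(2)*t^2 - 24*sqrt(2)*t + 39*t + 18*sqrt(2)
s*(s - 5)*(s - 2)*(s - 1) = s^4 - 8*s^3 + 17*s^2 - 10*s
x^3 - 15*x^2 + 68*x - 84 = (x - 7)*(x - 6)*(x - 2)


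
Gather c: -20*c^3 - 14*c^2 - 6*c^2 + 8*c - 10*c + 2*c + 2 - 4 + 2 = -20*c^3 - 20*c^2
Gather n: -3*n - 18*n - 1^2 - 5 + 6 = -21*n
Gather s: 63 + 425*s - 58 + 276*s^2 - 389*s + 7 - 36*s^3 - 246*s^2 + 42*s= -36*s^3 + 30*s^2 + 78*s + 12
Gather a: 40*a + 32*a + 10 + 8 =72*a + 18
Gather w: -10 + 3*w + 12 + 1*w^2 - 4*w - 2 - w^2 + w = 0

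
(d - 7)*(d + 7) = d^2 - 49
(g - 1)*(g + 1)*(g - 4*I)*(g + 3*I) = g^4 - I*g^3 + 11*g^2 + I*g - 12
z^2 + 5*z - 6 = (z - 1)*(z + 6)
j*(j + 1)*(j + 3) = j^3 + 4*j^2 + 3*j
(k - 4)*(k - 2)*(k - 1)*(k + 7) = k^4 - 35*k^2 + 90*k - 56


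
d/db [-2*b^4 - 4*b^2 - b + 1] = -8*b^3 - 8*b - 1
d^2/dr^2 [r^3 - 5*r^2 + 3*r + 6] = 6*r - 10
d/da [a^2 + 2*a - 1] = 2*a + 2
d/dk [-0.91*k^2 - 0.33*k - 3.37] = -1.82*k - 0.33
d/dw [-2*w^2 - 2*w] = -4*w - 2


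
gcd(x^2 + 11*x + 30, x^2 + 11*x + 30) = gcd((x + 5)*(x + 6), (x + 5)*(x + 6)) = x^2 + 11*x + 30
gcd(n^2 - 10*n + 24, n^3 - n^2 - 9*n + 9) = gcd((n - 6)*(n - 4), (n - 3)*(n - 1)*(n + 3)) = 1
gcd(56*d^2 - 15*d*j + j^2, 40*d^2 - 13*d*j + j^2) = 8*d - j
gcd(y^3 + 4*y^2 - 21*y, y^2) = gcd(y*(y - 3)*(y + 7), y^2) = y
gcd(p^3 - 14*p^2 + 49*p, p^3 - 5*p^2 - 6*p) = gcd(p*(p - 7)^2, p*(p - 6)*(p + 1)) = p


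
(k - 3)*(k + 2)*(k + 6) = k^3 + 5*k^2 - 12*k - 36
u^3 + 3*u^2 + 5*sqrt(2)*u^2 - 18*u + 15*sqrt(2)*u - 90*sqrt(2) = (u - 3)*(u + 6)*(u + 5*sqrt(2))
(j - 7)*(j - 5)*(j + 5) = j^3 - 7*j^2 - 25*j + 175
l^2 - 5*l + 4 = (l - 4)*(l - 1)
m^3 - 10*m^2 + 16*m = m*(m - 8)*(m - 2)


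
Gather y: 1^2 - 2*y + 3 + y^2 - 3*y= y^2 - 5*y + 4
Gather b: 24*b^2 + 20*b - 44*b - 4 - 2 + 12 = 24*b^2 - 24*b + 6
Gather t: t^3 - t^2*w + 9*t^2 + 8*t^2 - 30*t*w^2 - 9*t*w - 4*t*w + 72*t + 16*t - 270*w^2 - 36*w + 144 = t^3 + t^2*(17 - w) + t*(-30*w^2 - 13*w + 88) - 270*w^2 - 36*w + 144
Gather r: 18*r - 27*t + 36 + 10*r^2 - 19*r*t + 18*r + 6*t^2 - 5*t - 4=10*r^2 + r*(36 - 19*t) + 6*t^2 - 32*t + 32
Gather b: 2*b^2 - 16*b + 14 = 2*b^2 - 16*b + 14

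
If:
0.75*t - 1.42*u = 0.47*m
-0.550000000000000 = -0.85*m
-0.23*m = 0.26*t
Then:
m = 0.65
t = -0.57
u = -0.52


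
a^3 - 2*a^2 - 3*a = a*(a - 3)*(a + 1)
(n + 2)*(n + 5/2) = n^2 + 9*n/2 + 5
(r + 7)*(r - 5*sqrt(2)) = r^2 - 5*sqrt(2)*r + 7*r - 35*sqrt(2)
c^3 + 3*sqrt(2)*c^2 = c^2*(c + 3*sqrt(2))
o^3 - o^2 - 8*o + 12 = (o - 2)^2*(o + 3)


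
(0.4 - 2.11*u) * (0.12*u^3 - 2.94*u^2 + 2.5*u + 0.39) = -0.2532*u^4 + 6.2514*u^3 - 6.451*u^2 + 0.1771*u + 0.156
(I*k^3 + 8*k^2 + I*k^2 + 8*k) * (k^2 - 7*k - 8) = I*k^5 + 8*k^4 - 6*I*k^4 - 48*k^3 - 15*I*k^3 - 120*k^2 - 8*I*k^2 - 64*k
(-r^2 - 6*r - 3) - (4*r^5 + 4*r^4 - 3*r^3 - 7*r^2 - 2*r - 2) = -4*r^5 - 4*r^4 + 3*r^3 + 6*r^2 - 4*r - 1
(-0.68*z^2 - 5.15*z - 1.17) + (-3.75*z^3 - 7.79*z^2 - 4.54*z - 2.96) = -3.75*z^3 - 8.47*z^2 - 9.69*z - 4.13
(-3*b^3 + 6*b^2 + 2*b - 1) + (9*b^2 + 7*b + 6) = -3*b^3 + 15*b^2 + 9*b + 5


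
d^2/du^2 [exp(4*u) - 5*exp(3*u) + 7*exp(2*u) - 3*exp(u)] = (16*exp(3*u) - 45*exp(2*u) + 28*exp(u) - 3)*exp(u)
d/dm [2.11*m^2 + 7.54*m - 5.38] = 4.22*m + 7.54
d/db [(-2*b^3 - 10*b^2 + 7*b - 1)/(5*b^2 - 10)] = (-2*b^4 + 5*b^2 + 42*b - 14)/(5*(b^4 - 4*b^2 + 4))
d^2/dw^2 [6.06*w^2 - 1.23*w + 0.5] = 12.1200000000000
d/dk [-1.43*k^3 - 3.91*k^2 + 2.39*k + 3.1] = -4.29*k^2 - 7.82*k + 2.39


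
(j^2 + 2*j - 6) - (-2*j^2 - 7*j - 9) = 3*j^2 + 9*j + 3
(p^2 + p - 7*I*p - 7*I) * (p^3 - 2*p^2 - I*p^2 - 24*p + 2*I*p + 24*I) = p^5 - p^4 - 8*I*p^4 - 33*p^3 + 8*I*p^3 - 17*p^2 + 208*I*p^2 + 182*p + 192*I*p + 168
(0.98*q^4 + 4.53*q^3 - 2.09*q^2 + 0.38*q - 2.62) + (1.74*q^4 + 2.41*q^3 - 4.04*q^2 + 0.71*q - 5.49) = 2.72*q^4 + 6.94*q^3 - 6.13*q^2 + 1.09*q - 8.11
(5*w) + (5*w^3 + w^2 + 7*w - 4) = 5*w^3 + w^2 + 12*w - 4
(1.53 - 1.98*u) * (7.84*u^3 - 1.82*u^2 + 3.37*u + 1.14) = -15.5232*u^4 + 15.5988*u^3 - 9.4572*u^2 + 2.8989*u + 1.7442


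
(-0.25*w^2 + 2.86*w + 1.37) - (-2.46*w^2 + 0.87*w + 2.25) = 2.21*w^2 + 1.99*w - 0.88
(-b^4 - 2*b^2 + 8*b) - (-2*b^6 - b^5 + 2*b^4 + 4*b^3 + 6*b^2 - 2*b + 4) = 2*b^6 + b^5 - 3*b^4 - 4*b^3 - 8*b^2 + 10*b - 4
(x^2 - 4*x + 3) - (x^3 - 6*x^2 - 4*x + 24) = -x^3 + 7*x^2 - 21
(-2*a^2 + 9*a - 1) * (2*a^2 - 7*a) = -4*a^4 + 32*a^3 - 65*a^2 + 7*a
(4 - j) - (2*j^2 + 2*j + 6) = -2*j^2 - 3*j - 2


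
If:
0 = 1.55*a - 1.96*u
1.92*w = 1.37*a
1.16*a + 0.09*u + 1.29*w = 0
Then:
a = 0.00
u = 0.00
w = 0.00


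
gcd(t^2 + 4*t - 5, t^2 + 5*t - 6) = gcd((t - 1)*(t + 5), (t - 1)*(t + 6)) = t - 1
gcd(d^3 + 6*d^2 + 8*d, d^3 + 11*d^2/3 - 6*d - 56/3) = d^2 + 6*d + 8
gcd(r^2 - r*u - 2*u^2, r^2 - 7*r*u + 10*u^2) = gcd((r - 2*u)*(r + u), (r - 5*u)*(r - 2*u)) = r - 2*u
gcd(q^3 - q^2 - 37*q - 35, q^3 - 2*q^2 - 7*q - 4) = q + 1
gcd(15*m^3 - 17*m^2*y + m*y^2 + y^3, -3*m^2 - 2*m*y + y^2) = -3*m + y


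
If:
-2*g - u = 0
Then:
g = -u/2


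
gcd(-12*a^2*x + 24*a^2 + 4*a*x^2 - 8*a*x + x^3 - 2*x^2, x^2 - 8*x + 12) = x - 2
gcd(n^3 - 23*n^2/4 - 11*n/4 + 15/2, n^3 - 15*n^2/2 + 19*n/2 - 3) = n^2 - 7*n + 6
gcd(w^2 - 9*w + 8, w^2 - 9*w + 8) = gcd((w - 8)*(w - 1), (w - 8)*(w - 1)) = w^2 - 9*w + 8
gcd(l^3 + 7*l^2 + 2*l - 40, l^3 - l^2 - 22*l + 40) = l^2 + 3*l - 10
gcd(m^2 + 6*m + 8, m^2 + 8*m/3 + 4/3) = m + 2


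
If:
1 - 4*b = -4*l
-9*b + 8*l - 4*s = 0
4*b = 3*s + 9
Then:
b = 30/19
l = 101/76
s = -17/19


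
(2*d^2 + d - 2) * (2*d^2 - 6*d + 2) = 4*d^4 - 10*d^3 - 6*d^2 + 14*d - 4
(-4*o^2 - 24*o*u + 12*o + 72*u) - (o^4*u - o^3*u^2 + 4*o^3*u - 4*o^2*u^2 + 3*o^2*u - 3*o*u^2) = -o^4*u + o^3*u^2 - 4*o^3*u + 4*o^2*u^2 - 3*o^2*u - 4*o^2 + 3*o*u^2 - 24*o*u + 12*o + 72*u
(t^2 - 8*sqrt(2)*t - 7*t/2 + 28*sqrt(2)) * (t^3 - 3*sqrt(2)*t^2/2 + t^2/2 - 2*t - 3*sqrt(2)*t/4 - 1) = t^5 - 19*sqrt(2)*t^4/2 - 3*t^4 + 81*t^3/4 + 57*sqrt(2)*t^3/2 - 66*t^2 + 261*sqrt(2)*t^2/8 - 48*sqrt(2)*t - 77*t/2 - 28*sqrt(2)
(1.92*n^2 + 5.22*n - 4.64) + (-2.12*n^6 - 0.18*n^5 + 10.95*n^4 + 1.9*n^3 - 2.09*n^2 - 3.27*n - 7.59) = -2.12*n^6 - 0.18*n^5 + 10.95*n^4 + 1.9*n^3 - 0.17*n^2 + 1.95*n - 12.23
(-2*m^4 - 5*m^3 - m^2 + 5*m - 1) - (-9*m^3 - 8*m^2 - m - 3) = -2*m^4 + 4*m^3 + 7*m^2 + 6*m + 2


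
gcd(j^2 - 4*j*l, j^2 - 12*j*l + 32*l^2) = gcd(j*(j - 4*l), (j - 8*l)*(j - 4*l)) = j - 4*l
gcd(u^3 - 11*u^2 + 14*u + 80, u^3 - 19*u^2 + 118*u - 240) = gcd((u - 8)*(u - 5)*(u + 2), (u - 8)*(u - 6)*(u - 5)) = u^2 - 13*u + 40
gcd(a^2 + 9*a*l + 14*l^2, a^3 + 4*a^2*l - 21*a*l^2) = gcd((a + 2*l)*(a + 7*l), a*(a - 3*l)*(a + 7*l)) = a + 7*l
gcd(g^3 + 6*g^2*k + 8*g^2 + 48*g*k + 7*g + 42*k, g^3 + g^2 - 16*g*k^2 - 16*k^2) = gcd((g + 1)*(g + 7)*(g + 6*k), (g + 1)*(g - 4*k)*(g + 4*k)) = g + 1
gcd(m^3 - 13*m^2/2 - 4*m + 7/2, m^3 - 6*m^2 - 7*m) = m^2 - 6*m - 7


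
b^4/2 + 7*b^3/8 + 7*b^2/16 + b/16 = b*(b/2 + 1/4)*(b + 1/4)*(b + 1)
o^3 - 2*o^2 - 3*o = o*(o - 3)*(o + 1)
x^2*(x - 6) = x^3 - 6*x^2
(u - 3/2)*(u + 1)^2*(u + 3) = u^4 + 7*u^3/2 - u^2/2 - 15*u/2 - 9/2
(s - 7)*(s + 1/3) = s^2 - 20*s/3 - 7/3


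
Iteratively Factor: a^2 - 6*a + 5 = (a - 1)*(a - 5)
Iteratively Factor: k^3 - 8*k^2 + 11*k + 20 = (k - 5)*(k^2 - 3*k - 4) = (k - 5)*(k - 4)*(k + 1)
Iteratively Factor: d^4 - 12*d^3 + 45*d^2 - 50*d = (d - 5)*(d^3 - 7*d^2 + 10*d) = (d - 5)*(d - 2)*(d^2 - 5*d) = d*(d - 5)*(d - 2)*(d - 5)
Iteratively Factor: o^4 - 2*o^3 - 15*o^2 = (o)*(o^3 - 2*o^2 - 15*o) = o*(o + 3)*(o^2 - 5*o) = o*(o - 5)*(o + 3)*(o)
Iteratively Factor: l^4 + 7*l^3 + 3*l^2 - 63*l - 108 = (l + 3)*(l^3 + 4*l^2 - 9*l - 36) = (l + 3)*(l + 4)*(l^2 - 9) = (l + 3)^2*(l + 4)*(l - 3)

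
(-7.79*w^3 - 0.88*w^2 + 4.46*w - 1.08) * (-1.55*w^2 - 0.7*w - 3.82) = 12.0745*w^5 + 6.817*w^4 + 23.4608*w^3 + 1.9136*w^2 - 16.2812*w + 4.1256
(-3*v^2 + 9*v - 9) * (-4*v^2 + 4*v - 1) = 12*v^4 - 48*v^3 + 75*v^2 - 45*v + 9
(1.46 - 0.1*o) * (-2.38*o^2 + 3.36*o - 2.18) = 0.238*o^3 - 3.8108*o^2 + 5.1236*o - 3.1828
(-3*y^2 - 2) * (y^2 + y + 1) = -3*y^4 - 3*y^3 - 5*y^2 - 2*y - 2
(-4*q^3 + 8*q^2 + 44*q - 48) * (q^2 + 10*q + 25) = -4*q^5 - 32*q^4 + 24*q^3 + 592*q^2 + 620*q - 1200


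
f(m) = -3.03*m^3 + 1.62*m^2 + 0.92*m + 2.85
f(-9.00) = 2334.66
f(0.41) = 3.29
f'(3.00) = -71.17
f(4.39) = -218.24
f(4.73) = -277.20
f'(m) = -9.09*m^2 + 3.24*m + 0.92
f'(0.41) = 0.72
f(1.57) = -3.44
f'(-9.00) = -764.53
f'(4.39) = -160.04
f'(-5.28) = -269.60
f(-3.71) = 176.46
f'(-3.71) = -136.22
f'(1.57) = -16.40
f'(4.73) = -187.12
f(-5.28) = 489.17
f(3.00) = -61.62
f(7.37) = -1115.33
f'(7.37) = -468.94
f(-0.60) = 3.54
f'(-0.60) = -4.30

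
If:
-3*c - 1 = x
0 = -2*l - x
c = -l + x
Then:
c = -3/11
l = 1/11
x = -2/11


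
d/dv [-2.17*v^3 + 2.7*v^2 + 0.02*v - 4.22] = -6.51*v^2 + 5.4*v + 0.02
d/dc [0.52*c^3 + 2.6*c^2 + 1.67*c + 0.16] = 1.56*c^2 + 5.2*c + 1.67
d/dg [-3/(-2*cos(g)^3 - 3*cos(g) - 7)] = 9*(cos(2*g) + 2)*sin(g)/(2*cos(g)^3 + 3*cos(g) + 7)^2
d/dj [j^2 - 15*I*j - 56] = 2*j - 15*I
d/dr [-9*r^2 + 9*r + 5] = 9 - 18*r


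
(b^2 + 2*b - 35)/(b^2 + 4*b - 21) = (b - 5)/(b - 3)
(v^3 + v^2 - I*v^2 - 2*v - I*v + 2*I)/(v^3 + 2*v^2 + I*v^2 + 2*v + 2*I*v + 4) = (v - 1)/(v + 2*I)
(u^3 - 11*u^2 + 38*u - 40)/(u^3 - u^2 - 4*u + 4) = (u^2 - 9*u + 20)/(u^2 + u - 2)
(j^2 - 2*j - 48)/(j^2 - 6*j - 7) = (-j^2 + 2*j + 48)/(-j^2 + 6*j + 7)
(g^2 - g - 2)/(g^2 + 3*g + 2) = (g - 2)/(g + 2)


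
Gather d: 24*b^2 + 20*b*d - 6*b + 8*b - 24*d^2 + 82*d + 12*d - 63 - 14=24*b^2 + 2*b - 24*d^2 + d*(20*b + 94) - 77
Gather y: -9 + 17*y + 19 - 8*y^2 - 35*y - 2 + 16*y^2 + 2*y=8*y^2 - 16*y + 8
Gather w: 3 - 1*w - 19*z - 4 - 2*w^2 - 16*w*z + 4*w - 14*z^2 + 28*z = -2*w^2 + w*(3 - 16*z) - 14*z^2 + 9*z - 1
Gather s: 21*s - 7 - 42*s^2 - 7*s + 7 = -42*s^2 + 14*s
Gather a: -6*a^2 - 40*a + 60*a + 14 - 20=-6*a^2 + 20*a - 6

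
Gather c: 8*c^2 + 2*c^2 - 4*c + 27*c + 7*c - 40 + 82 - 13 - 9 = 10*c^2 + 30*c + 20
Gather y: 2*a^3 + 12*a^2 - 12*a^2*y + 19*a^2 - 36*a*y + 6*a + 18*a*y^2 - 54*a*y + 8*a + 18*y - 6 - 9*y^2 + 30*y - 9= 2*a^3 + 31*a^2 + 14*a + y^2*(18*a - 9) + y*(-12*a^2 - 90*a + 48) - 15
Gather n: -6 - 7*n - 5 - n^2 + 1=-n^2 - 7*n - 10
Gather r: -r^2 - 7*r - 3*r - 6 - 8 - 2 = -r^2 - 10*r - 16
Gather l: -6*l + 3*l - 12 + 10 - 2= -3*l - 4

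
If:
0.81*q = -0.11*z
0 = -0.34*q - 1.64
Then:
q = -4.82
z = 35.52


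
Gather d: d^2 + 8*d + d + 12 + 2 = d^2 + 9*d + 14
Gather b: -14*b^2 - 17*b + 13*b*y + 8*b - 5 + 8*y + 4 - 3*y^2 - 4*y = -14*b^2 + b*(13*y - 9) - 3*y^2 + 4*y - 1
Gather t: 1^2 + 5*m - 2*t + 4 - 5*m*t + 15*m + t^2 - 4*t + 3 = 20*m + t^2 + t*(-5*m - 6) + 8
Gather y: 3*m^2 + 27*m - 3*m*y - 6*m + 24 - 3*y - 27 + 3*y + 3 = 3*m^2 - 3*m*y + 21*m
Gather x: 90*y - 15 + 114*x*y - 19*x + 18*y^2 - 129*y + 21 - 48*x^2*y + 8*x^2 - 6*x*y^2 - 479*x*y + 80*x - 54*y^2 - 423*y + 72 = x^2*(8 - 48*y) + x*(-6*y^2 - 365*y + 61) - 36*y^2 - 462*y + 78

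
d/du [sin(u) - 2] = cos(u)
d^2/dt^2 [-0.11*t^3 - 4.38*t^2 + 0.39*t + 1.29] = -0.66*t - 8.76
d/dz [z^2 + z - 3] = 2*z + 1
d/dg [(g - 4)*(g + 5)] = 2*g + 1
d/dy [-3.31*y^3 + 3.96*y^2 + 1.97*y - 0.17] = -9.93*y^2 + 7.92*y + 1.97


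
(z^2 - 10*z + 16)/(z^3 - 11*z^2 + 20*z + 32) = (z - 2)/(z^2 - 3*z - 4)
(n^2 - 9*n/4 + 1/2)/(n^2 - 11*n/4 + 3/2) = (4*n - 1)/(4*n - 3)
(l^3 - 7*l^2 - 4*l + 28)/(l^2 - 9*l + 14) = l + 2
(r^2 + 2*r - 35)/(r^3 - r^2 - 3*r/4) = 4*(-r^2 - 2*r + 35)/(r*(-4*r^2 + 4*r + 3))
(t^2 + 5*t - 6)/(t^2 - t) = (t + 6)/t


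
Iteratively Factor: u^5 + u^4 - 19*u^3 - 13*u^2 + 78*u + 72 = (u - 3)*(u^4 + 4*u^3 - 7*u^2 - 34*u - 24) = (u - 3)^2*(u^3 + 7*u^2 + 14*u + 8) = (u - 3)^2*(u + 1)*(u^2 + 6*u + 8) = (u - 3)^2*(u + 1)*(u + 2)*(u + 4)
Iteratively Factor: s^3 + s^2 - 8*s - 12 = (s + 2)*(s^2 - s - 6) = (s + 2)^2*(s - 3)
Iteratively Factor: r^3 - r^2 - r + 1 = (r - 1)*(r^2 - 1) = (r - 1)*(r + 1)*(r - 1)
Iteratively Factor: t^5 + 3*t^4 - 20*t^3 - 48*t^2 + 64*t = (t - 4)*(t^4 + 7*t^3 + 8*t^2 - 16*t) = (t - 4)*(t + 4)*(t^3 + 3*t^2 - 4*t) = (t - 4)*(t + 4)^2*(t^2 - t) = (t - 4)*(t - 1)*(t + 4)^2*(t)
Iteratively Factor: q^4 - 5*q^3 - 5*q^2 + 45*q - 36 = (q - 4)*(q^3 - q^2 - 9*q + 9) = (q - 4)*(q + 3)*(q^2 - 4*q + 3) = (q - 4)*(q - 3)*(q + 3)*(q - 1)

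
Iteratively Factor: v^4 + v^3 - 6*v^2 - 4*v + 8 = (v + 2)*(v^3 - v^2 - 4*v + 4) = (v - 2)*(v + 2)*(v^2 + v - 2) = (v - 2)*(v + 2)^2*(v - 1)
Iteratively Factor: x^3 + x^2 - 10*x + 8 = (x - 2)*(x^2 + 3*x - 4) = (x - 2)*(x + 4)*(x - 1)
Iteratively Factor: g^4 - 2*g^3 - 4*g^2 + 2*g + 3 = (g + 1)*(g^3 - 3*g^2 - g + 3) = (g - 1)*(g + 1)*(g^2 - 2*g - 3) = (g - 3)*(g - 1)*(g + 1)*(g + 1)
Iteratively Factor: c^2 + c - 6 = (c + 3)*(c - 2)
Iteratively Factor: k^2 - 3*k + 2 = (k - 1)*(k - 2)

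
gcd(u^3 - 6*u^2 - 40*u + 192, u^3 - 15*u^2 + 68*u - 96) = u^2 - 12*u + 32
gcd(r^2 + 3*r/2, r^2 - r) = r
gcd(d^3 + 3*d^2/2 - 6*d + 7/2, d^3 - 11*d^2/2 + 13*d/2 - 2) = d - 1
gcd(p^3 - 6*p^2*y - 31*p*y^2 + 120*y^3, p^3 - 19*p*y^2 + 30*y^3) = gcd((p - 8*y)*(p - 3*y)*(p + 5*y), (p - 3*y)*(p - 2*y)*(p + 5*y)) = -p^2 - 2*p*y + 15*y^2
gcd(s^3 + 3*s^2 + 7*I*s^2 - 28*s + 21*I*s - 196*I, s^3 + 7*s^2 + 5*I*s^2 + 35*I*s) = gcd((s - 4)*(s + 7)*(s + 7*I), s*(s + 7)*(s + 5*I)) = s + 7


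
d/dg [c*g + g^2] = c + 2*g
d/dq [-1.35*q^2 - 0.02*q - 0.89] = -2.7*q - 0.02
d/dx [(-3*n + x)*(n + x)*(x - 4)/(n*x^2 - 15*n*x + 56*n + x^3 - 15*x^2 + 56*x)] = (3*n*x^2 - 24*n*x + 12*n - 11*x^2 + 112*x - 224)/(x^4 - 30*x^3 + 337*x^2 - 1680*x + 3136)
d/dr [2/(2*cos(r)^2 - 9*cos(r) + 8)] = 2*(4*cos(r) - 9)*sin(r)/(-9*cos(r) + cos(2*r) + 9)^2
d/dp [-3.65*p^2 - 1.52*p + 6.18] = -7.3*p - 1.52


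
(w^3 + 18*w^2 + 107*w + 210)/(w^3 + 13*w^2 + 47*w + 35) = (w + 6)/(w + 1)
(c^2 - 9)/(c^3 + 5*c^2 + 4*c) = (c^2 - 9)/(c*(c^2 + 5*c + 4))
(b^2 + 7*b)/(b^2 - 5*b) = (b + 7)/(b - 5)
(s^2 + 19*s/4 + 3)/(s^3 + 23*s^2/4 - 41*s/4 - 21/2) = (s + 4)/(s^2 + 5*s - 14)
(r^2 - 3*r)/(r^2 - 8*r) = (r - 3)/(r - 8)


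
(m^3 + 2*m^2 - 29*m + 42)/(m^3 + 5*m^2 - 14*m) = (m - 3)/m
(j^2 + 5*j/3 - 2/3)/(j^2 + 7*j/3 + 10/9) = 3*(3*j^2 + 5*j - 2)/(9*j^2 + 21*j + 10)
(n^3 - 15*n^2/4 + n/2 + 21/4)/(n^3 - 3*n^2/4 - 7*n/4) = (n - 3)/n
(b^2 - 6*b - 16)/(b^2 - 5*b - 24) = (b + 2)/(b + 3)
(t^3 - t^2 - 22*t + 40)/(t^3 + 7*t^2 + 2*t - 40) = (t - 4)/(t + 4)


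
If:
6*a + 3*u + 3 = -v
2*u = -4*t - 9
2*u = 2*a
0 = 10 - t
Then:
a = -49/2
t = 10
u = -49/2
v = 435/2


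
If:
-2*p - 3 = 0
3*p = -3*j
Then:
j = 3/2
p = -3/2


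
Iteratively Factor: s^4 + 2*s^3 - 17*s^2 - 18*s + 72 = (s + 4)*(s^3 - 2*s^2 - 9*s + 18) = (s - 2)*(s + 4)*(s^2 - 9) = (s - 3)*(s - 2)*(s + 4)*(s + 3)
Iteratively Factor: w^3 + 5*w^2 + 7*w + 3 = (w + 1)*(w^2 + 4*w + 3) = (w + 1)^2*(w + 3)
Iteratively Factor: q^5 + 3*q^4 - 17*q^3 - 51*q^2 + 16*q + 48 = (q - 1)*(q^4 + 4*q^3 - 13*q^2 - 64*q - 48) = (q - 1)*(q + 3)*(q^3 + q^2 - 16*q - 16) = (q - 1)*(q + 3)*(q + 4)*(q^2 - 3*q - 4) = (q - 1)*(q + 1)*(q + 3)*(q + 4)*(q - 4)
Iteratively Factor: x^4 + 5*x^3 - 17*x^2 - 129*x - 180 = (x - 5)*(x^3 + 10*x^2 + 33*x + 36) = (x - 5)*(x + 3)*(x^2 + 7*x + 12) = (x - 5)*(x + 3)^2*(x + 4)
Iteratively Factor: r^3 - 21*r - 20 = (r + 1)*(r^2 - r - 20) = (r - 5)*(r + 1)*(r + 4)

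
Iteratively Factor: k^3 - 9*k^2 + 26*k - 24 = (k - 3)*(k^2 - 6*k + 8) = (k - 3)*(k - 2)*(k - 4)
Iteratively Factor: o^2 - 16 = (o + 4)*(o - 4)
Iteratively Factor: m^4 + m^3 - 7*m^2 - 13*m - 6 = (m + 1)*(m^3 - 7*m - 6) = (m - 3)*(m + 1)*(m^2 + 3*m + 2) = (m - 3)*(m + 1)^2*(m + 2)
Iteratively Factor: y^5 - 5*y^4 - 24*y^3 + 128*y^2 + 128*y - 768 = (y - 4)*(y^4 - y^3 - 28*y^2 + 16*y + 192) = (y - 4)^2*(y^3 + 3*y^2 - 16*y - 48) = (y - 4)^2*(y + 4)*(y^2 - y - 12) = (y - 4)^3*(y + 4)*(y + 3)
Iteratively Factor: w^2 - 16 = (w + 4)*(w - 4)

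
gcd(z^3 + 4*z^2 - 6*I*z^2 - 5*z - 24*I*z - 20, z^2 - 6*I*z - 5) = z^2 - 6*I*z - 5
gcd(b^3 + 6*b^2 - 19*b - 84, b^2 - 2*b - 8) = b - 4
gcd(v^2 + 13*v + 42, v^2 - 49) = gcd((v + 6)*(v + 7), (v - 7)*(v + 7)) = v + 7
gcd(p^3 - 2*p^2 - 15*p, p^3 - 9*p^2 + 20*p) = p^2 - 5*p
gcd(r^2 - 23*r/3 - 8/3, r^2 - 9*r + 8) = r - 8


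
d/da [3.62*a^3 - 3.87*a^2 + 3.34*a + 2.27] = 10.86*a^2 - 7.74*a + 3.34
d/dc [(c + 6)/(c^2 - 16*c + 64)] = (-c - 20)/(c^3 - 24*c^2 + 192*c - 512)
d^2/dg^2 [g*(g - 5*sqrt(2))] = 2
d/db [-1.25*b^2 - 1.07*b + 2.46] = -2.5*b - 1.07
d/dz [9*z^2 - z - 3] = 18*z - 1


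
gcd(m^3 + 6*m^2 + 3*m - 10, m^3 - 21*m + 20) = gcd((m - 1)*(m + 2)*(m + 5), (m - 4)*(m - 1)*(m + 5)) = m^2 + 4*m - 5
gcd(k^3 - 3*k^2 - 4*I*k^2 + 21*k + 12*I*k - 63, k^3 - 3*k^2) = k - 3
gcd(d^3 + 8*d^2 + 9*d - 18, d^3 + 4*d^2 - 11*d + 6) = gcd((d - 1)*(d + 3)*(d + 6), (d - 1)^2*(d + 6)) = d^2 + 5*d - 6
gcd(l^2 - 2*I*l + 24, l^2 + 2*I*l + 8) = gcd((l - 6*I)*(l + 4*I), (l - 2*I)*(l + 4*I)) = l + 4*I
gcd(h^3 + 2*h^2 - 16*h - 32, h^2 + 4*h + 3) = 1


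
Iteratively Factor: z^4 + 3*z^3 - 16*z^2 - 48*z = (z)*(z^3 + 3*z^2 - 16*z - 48) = z*(z + 4)*(z^2 - z - 12) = z*(z + 3)*(z + 4)*(z - 4)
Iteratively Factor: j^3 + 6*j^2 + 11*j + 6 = (j + 2)*(j^2 + 4*j + 3) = (j + 2)*(j + 3)*(j + 1)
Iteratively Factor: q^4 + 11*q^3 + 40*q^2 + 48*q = (q + 4)*(q^3 + 7*q^2 + 12*q) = (q + 4)^2*(q^2 + 3*q) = (q + 3)*(q + 4)^2*(q)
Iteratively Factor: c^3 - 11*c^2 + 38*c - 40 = (c - 5)*(c^2 - 6*c + 8) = (c - 5)*(c - 2)*(c - 4)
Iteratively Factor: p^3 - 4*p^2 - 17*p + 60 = (p - 3)*(p^2 - p - 20) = (p - 3)*(p + 4)*(p - 5)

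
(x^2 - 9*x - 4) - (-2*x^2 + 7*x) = 3*x^2 - 16*x - 4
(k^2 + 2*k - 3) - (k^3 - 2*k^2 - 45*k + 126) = -k^3 + 3*k^2 + 47*k - 129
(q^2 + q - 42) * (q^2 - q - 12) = q^4 - 55*q^2 + 30*q + 504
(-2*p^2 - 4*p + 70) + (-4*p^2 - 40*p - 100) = -6*p^2 - 44*p - 30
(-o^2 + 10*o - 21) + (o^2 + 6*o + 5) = 16*o - 16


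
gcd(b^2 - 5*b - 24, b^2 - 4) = 1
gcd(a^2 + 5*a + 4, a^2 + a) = a + 1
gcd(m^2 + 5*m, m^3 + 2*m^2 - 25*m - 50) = m + 5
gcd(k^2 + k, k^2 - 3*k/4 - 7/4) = k + 1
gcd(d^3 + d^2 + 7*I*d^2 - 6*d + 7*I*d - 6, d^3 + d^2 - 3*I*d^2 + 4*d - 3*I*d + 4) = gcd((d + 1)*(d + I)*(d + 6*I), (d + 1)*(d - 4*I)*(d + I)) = d^2 + d*(1 + I) + I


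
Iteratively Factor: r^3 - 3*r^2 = (r)*(r^2 - 3*r) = r^2*(r - 3)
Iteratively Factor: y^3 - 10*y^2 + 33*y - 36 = (y - 3)*(y^2 - 7*y + 12) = (y - 3)^2*(y - 4)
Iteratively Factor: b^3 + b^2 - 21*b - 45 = (b + 3)*(b^2 - 2*b - 15) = (b - 5)*(b + 3)*(b + 3)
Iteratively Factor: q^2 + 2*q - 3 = (q - 1)*(q + 3)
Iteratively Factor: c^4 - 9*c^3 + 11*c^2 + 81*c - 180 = (c + 3)*(c^3 - 12*c^2 + 47*c - 60) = (c - 4)*(c + 3)*(c^2 - 8*c + 15) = (c - 4)*(c - 3)*(c + 3)*(c - 5)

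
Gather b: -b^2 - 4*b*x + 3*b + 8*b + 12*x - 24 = -b^2 + b*(11 - 4*x) + 12*x - 24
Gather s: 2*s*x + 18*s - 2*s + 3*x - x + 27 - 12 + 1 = s*(2*x + 16) + 2*x + 16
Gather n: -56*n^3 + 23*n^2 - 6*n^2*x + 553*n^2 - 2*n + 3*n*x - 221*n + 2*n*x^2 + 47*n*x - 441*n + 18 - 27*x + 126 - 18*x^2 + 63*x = -56*n^3 + n^2*(576 - 6*x) + n*(2*x^2 + 50*x - 664) - 18*x^2 + 36*x + 144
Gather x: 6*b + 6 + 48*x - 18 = 6*b + 48*x - 12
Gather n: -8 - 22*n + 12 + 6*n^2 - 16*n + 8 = 6*n^2 - 38*n + 12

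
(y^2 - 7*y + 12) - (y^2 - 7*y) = 12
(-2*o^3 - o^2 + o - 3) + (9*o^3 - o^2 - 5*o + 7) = 7*o^3 - 2*o^2 - 4*o + 4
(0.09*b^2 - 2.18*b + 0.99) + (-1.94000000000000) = 0.09*b^2 - 2.18*b - 0.95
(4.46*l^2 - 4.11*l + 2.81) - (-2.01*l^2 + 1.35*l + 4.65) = 6.47*l^2 - 5.46*l - 1.84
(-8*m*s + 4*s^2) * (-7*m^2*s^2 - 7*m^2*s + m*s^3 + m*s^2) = 56*m^3*s^3 + 56*m^3*s^2 - 36*m^2*s^4 - 36*m^2*s^3 + 4*m*s^5 + 4*m*s^4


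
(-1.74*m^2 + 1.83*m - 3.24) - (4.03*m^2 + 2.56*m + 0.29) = -5.77*m^2 - 0.73*m - 3.53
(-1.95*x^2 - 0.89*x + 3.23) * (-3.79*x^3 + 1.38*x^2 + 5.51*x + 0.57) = 7.3905*x^5 + 0.6821*x^4 - 24.2144*x^3 - 1.558*x^2 + 17.29*x + 1.8411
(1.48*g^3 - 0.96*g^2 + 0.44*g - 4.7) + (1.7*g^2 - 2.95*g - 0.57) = 1.48*g^3 + 0.74*g^2 - 2.51*g - 5.27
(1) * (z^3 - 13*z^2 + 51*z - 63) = z^3 - 13*z^2 + 51*z - 63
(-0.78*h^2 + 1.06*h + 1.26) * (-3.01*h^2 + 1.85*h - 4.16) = 2.3478*h^4 - 4.6336*h^3 + 1.4132*h^2 - 2.0786*h - 5.2416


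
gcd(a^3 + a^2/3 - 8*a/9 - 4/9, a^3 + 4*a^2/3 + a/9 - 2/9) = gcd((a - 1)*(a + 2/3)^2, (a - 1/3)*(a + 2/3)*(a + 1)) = a + 2/3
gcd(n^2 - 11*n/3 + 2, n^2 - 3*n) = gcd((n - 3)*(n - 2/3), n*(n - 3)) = n - 3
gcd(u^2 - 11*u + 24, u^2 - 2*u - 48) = u - 8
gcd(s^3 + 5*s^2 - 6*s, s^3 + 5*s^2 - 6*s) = s^3 + 5*s^2 - 6*s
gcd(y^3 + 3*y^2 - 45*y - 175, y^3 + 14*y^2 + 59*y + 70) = y + 5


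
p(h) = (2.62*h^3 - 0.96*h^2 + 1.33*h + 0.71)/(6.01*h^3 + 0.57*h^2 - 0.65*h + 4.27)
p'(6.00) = 0.00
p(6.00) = 0.41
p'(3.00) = 0.01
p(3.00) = 0.39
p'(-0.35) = 0.69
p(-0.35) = 0.00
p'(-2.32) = 0.13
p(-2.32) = 0.61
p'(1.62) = 0.01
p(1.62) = 0.38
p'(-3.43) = 0.04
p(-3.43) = 0.53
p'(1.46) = 0.02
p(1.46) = 0.38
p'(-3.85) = 0.03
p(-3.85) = 0.51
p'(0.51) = 0.20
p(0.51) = 0.30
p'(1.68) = 0.01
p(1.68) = 0.38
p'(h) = (-18.03*h^2 - 1.14*h + 0.65)*(2.62*h^3 - 0.96*h^2 + 1.33*h + 0.71)/(6.01*h^3 + 0.57*h^2 - 0.65*h + 4.27)^2 + (7.86*h^2 - 1.92*h + 1.33)/(6.01*h^3 + 0.57*h^2 - 0.65*h + 4.27) = (-7.105427357601e-15*h^5 + 7.263*h^4 - 19.3926*h^3 + 20.6268*h^2 - 9.0078*h + 6.1406)/(36.1201*h^6 + 6.8514*h^5 - 7.4881*h^4 + 50.5844*h^3 + 5.2903*h^2 - 5.551*h + 18.2329)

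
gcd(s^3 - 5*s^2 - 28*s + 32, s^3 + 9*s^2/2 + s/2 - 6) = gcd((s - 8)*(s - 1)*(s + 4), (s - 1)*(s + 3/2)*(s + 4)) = s^2 + 3*s - 4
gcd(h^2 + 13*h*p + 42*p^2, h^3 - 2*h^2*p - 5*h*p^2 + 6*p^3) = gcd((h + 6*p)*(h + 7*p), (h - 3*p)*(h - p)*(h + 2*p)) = 1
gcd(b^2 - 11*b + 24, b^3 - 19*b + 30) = b - 3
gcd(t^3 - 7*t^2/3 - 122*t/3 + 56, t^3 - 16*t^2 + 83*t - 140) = t - 7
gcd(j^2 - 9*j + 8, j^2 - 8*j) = j - 8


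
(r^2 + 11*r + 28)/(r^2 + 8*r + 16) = (r + 7)/(r + 4)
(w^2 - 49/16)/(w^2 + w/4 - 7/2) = (w + 7/4)/(w + 2)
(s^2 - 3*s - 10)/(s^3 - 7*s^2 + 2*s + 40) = 1/(s - 4)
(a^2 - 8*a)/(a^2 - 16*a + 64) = a/(a - 8)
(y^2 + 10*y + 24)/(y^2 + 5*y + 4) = (y + 6)/(y + 1)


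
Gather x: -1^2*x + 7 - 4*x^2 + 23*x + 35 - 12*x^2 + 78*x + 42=-16*x^2 + 100*x + 84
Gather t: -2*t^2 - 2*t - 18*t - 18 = -2*t^2 - 20*t - 18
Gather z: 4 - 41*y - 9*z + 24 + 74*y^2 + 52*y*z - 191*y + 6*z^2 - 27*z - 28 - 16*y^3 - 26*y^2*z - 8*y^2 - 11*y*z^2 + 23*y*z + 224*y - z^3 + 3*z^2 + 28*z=-16*y^3 + 66*y^2 - 8*y - z^3 + z^2*(9 - 11*y) + z*(-26*y^2 + 75*y - 8)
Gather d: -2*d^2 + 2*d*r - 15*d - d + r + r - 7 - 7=-2*d^2 + d*(2*r - 16) + 2*r - 14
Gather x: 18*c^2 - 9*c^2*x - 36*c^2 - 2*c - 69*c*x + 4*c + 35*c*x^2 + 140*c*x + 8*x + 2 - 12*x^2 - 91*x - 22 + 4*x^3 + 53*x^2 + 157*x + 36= -18*c^2 + 2*c + 4*x^3 + x^2*(35*c + 41) + x*(-9*c^2 + 71*c + 74) + 16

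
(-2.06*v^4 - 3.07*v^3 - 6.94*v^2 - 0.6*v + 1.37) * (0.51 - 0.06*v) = 0.1236*v^5 - 0.8664*v^4 - 1.1493*v^3 - 3.5034*v^2 - 0.3882*v + 0.6987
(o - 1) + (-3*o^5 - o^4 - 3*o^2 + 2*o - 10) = -3*o^5 - o^4 - 3*o^2 + 3*o - 11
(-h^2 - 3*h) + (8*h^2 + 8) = 7*h^2 - 3*h + 8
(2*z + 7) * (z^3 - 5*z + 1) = 2*z^4 + 7*z^3 - 10*z^2 - 33*z + 7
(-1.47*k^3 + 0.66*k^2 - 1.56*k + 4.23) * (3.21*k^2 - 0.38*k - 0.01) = -4.7187*k^5 + 2.6772*k^4 - 5.2437*k^3 + 14.1645*k^2 - 1.5918*k - 0.0423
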